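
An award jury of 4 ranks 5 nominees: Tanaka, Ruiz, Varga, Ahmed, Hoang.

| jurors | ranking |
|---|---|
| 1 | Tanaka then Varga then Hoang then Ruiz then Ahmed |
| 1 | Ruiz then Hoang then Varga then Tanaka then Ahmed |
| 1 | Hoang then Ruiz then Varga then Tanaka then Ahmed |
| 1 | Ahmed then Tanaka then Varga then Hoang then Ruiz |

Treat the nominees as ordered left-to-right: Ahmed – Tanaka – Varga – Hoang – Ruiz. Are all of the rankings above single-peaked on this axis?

yes

Axis positions: Ahmed=1, Tanaka=2, Varga=3, Hoang=4, Ruiz=5.
Bloc 1 (peak Tanaka at position 2): ranking walks positions 2-3-4-5-1, expanding outward from the peak — single-peaked.
Bloc 2 (peak Ruiz at position 5): ranking walks positions 5-4-3-2-1, expanding outward from the peak — single-peaked.
Bloc 3 (peak Hoang at position 4): ranking walks positions 4-5-3-2-1, expanding outward from the peak — single-peaked.
Bloc 4 (peak Ahmed at position 1): ranking walks positions 1-2-3-4-5, expanding outward from the peak — single-peaked.
Every ranking is single-peaked on this axis.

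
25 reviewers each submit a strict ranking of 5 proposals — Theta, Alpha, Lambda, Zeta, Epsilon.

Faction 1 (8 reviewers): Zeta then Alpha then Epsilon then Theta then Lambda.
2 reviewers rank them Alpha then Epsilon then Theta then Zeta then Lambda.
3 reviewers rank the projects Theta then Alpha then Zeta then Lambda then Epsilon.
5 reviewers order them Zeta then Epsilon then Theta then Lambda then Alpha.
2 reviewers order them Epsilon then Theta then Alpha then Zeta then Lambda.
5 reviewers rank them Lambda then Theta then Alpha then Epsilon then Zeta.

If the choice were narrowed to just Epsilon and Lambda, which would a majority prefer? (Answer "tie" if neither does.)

Epsilon

Ballots ranking Epsilon above Lambda: 8 + 2 + 5 + 2 = 17.
Ballots ranking Lambda above Epsilon: 25 − 17 = 8.
Epsilon wins the head-to-head 17–8.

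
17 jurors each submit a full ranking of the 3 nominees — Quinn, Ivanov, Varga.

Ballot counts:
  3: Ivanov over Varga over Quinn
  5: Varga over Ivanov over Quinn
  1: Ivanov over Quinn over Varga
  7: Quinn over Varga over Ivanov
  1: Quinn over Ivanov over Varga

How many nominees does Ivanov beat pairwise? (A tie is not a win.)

Ivanov against each rival (17 jurors):
Ivanov vs Quinn: Ivanov is ranked higher on 3+5+1 = 9 ballots, Quinn on 8. Ivanov wins 9–8.
Ivanov vs Varga: Varga, 12–5.
Ivanov beats Quinn; loses to Varga — 1 pairwise win.

1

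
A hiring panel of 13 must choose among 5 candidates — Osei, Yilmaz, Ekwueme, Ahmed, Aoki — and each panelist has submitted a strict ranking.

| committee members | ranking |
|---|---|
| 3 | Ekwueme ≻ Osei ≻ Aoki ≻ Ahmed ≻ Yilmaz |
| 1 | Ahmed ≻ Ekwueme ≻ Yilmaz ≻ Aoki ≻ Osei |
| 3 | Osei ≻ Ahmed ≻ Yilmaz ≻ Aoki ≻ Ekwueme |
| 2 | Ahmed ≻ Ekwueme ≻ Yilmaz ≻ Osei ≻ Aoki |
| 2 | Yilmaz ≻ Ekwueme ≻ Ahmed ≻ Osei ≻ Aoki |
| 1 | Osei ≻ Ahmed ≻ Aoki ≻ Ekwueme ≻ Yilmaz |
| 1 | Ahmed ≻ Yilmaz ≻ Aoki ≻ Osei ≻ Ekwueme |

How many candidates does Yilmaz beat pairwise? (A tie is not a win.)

1

Yilmaz against each rival (13 committee members):
Yilmaz–Osei: Osei 7–6.
Yilmaz vs Ekwueme: Ekwueme wins 7–6.
Yilmaz vs Ahmed: Ahmed, 11–2.
Yilmaz vs Aoki: 1+3+2+2+1 = 9 for Yilmaz, 4 for Aoki — Yilmaz by 9–4.
Yilmaz beats Aoki; loses to Osei, Ekwueme, Ahmed — 1 pairwise win.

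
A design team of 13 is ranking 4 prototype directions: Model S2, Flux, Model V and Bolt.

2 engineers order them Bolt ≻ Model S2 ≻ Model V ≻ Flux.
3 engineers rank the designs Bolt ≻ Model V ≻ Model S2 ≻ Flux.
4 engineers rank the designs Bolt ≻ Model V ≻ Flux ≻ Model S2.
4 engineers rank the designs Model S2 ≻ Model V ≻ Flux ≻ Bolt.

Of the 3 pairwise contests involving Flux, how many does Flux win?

0

Flux against each rival (13 engineers):
Flux vs Model S2: Model S2, 9–4.
Flux vs Model V: 0 to 13, Model V.
Flux vs Bolt: Bolt, 9–4.
Flux beats no one; loses to Model S2, Model V, Bolt — 0 pairwise wins.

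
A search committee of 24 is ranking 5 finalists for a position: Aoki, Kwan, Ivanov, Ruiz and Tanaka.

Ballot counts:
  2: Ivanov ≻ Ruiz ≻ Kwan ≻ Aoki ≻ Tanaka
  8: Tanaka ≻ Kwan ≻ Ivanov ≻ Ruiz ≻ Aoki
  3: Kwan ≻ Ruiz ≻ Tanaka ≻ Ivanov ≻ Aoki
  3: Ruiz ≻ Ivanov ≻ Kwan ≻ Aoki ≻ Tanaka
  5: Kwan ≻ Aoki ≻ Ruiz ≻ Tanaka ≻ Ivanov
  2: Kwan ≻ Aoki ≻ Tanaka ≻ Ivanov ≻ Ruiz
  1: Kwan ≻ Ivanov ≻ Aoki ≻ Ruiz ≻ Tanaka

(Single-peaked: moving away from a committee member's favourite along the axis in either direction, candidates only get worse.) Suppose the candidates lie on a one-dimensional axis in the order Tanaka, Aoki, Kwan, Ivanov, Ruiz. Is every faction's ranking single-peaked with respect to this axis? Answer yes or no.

Axis positions: Tanaka=1, Aoki=2, Kwan=3, Ivanov=4, Ruiz=5.
Faction 1 (peak Ivanov at position 4): ranking walks positions 4-5-3-2-1, expanding outward from the peak — single-peaked.
Faction 2: ranking walks positions 1-3-4-5-2; Kwan is ranked above Aoki even though Aoki lies between Kwan and the peak Tanaka on the axis — preferences dip and rise again. Not single-peaked.
Faction 3: ranking walks positions 3-5-1-4-2; Ruiz is ranked above Ivanov even though Ivanov lies between Ruiz and the peak Kwan on the axis — preferences dip and rise again. Not single-peaked.
Faction 4 (peak Ruiz at position 5): ranking walks positions 5-4-3-2-1, expanding outward from the peak — single-peaked.
Faction 5: ranking walks positions 3-2-5-1-4; Ruiz is ranked above Ivanov even though Ivanov lies between Ruiz and the peak Kwan on the axis — preferences dip and rise again. Not single-peaked.
Faction 6 (peak Kwan at position 3): ranking walks positions 3-2-1-4-5, expanding outward from the peak — single-peaked.
Faction 7 (peak Kwan at position 3): ranking walks positions 3-4-2-5-1, expanding outward from the peak — single-peaked.
Faction 2 violates single-peakedness, so the profile is not single-peaked on this axis.

no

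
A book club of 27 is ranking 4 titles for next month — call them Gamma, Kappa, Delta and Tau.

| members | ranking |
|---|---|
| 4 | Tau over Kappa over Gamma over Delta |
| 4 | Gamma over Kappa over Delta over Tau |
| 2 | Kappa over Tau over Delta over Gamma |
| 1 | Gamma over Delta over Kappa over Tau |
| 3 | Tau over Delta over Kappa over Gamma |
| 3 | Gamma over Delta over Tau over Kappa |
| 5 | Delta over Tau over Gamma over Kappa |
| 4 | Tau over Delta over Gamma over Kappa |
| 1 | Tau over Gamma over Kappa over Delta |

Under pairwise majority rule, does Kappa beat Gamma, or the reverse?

Gamma

Ballots ranking Kappa above Gamma: 4 + 2 + 3 = 9.
Ballots ranking Gamma above Kappa: 27 − 9 = 18.
Gamma wins the head-to-head 18–9.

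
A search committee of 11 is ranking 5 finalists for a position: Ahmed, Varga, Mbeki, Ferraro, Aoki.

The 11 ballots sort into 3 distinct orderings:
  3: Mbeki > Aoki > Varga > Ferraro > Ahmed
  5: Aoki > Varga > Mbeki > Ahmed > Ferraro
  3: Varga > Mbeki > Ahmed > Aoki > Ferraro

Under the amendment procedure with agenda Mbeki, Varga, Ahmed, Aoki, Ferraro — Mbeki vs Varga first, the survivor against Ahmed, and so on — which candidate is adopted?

Aoki

Round 1: Mbeki vs Varga — 3–8, Varga advances.
Round 2: Varga vs Ahmed — 11–0, Varga advances.
Round 3: Varga vs Aoki — 3–8, Aoki advances.
Round 4: Aoki vs Ferraro — 11–0, Aoki advances.
Aoki survives the agenda.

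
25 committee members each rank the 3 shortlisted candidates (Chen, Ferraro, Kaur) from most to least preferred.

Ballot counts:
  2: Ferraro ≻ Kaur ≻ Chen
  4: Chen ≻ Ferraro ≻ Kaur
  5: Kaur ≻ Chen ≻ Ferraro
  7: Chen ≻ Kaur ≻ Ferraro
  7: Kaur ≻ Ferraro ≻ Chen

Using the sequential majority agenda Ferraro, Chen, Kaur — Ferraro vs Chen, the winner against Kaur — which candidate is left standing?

Kaur

Round 1: Ferraro vs Chen — 9–16, Chen advances.
Round 2: Chen vs Kaur — 11–14, Kaur advances.
Kaur survives the agenda.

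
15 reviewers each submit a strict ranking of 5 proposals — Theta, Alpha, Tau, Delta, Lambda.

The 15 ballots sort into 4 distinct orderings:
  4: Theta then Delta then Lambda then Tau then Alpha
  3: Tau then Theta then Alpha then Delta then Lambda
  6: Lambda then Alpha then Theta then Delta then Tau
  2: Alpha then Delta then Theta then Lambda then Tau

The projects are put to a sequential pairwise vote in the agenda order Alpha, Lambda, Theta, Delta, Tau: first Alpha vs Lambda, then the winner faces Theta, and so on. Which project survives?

Round 1: Alpha vs Lambda — 5–10, Lambda advances.
Round 2: Lambda vs Theta — 6–9, Theta advances.
Round 3: Theta vs Delta — 13–2, Theta advances.
Round 4: Theta vs Tau — 12–3, Theta advances.
The agenda winner is Theta.

Theta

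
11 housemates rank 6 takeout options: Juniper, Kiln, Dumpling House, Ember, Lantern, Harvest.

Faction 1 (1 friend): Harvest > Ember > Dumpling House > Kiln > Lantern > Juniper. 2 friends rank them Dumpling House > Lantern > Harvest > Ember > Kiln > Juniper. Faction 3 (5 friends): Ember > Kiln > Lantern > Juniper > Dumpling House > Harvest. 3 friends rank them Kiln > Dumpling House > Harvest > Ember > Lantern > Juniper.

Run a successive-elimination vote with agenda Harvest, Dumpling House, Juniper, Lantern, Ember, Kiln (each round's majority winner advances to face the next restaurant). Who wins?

Ember

Round 1: Harvest vs Dumpling House — 1–10, Dumpling House advances.
Round 2: Dumpling House vs Juniper — 6–5, Dumpling House advances.
Round 3: Dumpling House vs Lantern — 6–5, Dumpling House advances.
Round 4: Dumpling House vs Ember — 5–6, Ember advances.
Round 5: Ember vs Kiln — 8–3, Ember advances.
Ember survives the agenda.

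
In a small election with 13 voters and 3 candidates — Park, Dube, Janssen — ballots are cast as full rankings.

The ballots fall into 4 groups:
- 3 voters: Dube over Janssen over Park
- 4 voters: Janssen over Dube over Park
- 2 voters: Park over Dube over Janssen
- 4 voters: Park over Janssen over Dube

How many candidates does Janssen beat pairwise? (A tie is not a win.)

2

Janssen against each rival (13 voters):
Janssen vs Park: Janssen, 7–6.
Janssen vs Dube: Janssen is ranked higher on 4+4 = 8 ballots, Dube on 5. Janssen wins 8–5.
Janssen beats Park, Dube — 2 pairwise wins.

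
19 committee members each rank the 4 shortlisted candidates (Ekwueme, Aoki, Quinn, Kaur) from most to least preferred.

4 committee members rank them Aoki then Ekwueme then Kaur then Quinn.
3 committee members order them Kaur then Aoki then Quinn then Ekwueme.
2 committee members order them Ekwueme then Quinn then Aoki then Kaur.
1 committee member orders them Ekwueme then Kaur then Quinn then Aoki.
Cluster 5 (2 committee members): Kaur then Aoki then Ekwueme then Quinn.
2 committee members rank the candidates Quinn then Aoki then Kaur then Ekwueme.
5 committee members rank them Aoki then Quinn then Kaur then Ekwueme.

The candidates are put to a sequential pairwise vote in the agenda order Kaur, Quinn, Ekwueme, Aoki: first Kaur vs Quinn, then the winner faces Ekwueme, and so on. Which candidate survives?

Aoki

Round 1: Kaur vs Quinn — 10–9, Kaur advances.
Round 2: Kaur vs Ekwueme — 12–7, Kaur advances.
Round 3: Kaur vs Aoki — 6–13, Aoki advances.
The agenda winner is Aoki.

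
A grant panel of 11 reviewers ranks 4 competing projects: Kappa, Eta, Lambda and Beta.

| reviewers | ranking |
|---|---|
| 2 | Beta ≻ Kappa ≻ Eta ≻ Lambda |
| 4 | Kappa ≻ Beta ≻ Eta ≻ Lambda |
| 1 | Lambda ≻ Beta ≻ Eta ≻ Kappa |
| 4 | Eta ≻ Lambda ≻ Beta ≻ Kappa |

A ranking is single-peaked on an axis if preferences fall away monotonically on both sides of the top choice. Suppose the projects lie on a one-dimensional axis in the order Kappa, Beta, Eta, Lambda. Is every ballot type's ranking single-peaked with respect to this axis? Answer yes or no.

no

Axis positions: Kappa=1, Beta=2, Eta=3, Lambda=4.
Ballot type 1 (peak Beta at position 2): ranking walks positions 2-1-3-4, expanding outward from the peak — single-peaked.
Ballot type 2 (peak Kappa at position 1): ranking walks positions 1-2-3-4, expanding outward from the peak — single-peaked.
Ballot type 3: ranking walks positions 4-2-3-1; Beta is ranked above Eta even though Eta lies between Beta and the peak Lambda on the axis — preferences dip and rise again. Not single-peaked.
Ballot type 4 (peak Eta at position 3): ranking walks positions 3-4-2-1, expanding outward from the peak — single-peaked.
Ballot type 3 violates single-peakedness, so the profile is not single-peaked on this axis.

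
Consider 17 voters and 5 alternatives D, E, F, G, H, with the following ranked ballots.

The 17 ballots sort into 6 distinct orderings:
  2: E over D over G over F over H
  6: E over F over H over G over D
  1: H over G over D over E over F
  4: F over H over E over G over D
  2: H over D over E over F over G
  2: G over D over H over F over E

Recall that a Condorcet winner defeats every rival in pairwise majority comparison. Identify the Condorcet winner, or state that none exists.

Check each pair by majority over 17 ballots:
D vs E: E, 12–5.
D–F: F 10–7.
D vs G: G, 13–4.
D vs H: H wins 13–4.
E–F: E 11–6.
E vs G: E, 14–3.
E vs H: H, 9–8.
F vs G: F wins 12–5.
F vs H: F, 12–5.
G vs H: H, 13–4.
No alternative is unbeaten: D loses to E; E loses to H; F loses to E; G loses to E; H loses to F. In particular E beats F beats H beats E is a majority cycle — no Condorcet winner exists.

none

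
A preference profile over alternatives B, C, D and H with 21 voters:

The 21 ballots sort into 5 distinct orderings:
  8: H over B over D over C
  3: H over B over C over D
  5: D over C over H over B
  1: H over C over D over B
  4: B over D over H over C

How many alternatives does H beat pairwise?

H against each rival (21 voters):
H vs B: H, 17–4.
H vs C: H, 16–5.
H vs D: 12 to 9, H.
H beats B, C, D — 3 pairwise wins.

3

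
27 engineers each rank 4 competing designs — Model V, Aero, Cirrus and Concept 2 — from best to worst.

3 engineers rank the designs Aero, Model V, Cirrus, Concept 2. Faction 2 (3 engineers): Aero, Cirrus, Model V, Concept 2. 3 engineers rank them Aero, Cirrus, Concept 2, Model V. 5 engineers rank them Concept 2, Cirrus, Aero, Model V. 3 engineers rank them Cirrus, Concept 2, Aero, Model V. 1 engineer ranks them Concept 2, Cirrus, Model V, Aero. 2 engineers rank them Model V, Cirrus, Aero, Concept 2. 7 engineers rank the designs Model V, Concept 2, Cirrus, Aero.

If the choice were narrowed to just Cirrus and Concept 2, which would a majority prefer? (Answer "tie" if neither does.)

Cirrus

Ballots ranking Cirrus above Concept 2: 3 + 3 + 3 + 3 + 2 = 14.
Ballots ranking Concept 2 above Cirrus: 27 − 14 = 13.
Cirrus wins the head-to-head 14–13.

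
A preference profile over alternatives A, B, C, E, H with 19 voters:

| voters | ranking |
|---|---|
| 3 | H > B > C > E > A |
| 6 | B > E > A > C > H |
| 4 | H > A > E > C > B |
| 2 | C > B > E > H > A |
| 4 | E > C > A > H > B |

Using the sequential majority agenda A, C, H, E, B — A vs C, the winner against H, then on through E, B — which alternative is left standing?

B

Round 1: A vs C — 10–9, A advances.
Round 2: A vs H — 10–9, A advances.
Round 3: A vs E — 4–15, E advances.
Round 4: E vs B — 8–11, B advances.
B survives the agenda.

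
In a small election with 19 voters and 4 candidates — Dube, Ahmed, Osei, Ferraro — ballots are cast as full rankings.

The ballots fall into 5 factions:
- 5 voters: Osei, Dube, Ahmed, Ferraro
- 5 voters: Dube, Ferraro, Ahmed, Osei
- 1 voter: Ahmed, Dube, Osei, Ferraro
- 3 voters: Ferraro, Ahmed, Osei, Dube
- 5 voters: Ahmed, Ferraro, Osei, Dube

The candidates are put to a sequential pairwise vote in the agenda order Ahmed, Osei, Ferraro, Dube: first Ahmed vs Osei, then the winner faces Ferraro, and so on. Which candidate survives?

Dube

Round 1: Ahmed vs Osei — 14–5, Ahmed advances.
Round 2: Ahmed vs Ferraro — 11–8, Ahmed advances.
Round 3: Ahmed vs Dube — 9–10, Dube advances.
The agenda winner is Dube.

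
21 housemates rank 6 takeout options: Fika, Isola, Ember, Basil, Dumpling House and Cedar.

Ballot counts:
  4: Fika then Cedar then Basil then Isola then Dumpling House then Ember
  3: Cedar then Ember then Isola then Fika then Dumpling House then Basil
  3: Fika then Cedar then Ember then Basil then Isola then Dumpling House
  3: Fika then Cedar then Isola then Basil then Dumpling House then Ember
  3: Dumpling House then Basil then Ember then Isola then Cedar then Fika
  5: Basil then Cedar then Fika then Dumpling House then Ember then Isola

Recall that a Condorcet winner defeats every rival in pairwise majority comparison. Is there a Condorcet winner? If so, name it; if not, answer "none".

Cedar

Pairwise majorities:
Fika vs Isola: 4+3+3+5 = 15 for Fika, 6 for Isola — Fika by 15–6.
Fika vs Ember: Fika preferred on 4+3+3+5 = 15 ballots; Fika wins 15–6.
Fika vs Basil: 4+3+3+3 = 13 for Fika, 8 for Basil — Fika by 13–8.
Fika vs Dumpling House: Fika is ranked higher on 4+3+3+3+5 = 18 ballots, Dumpling House on 3. Fika wins 18–3.
Fika vs Cedar: 10 to 11, Cedar.
Isola vs Ember: 7 to 14, Ember.
Isola vs Basil: Isola preferred on 3+3 = 6 ballots; Basil wins 15–6.
Isola vs Dumpling House: Isola preferred on 4+3+3+3 = 13 ballots; Isola wins 13–8.
Isola vs Cedar: Isola preferred on 3 ballots; Cedar wins 18–3.
Ember vs Basil: Ember is ranked higher on 3+3 = 6 ballots, Basil on 15. Basil wins 15–6.
Ember vs Dumpling House: Ember is ranked higher on 3+3 = 6 ballots, Dumpling House on 15. Dumpling House wins 15–6.
Ember vs Cedar: Ember is ranked higher on 3 ballots, Cedar on 18. Cedar wins 18–3.
Basil vs Dumpling House: Basil is ranked higher on 4+3+3+5 = 15 ballots, Dumpling House on 6. Basil wins 15–6.
Basil vs Cedar: Basil is ranked higher on 3+5 = 8 ballots, Cedar on 13. Cedar wins 13–8.
Dumpling House vs Cedar: Dumpling House preferred on 3 ballots; Cedar wins 18–3.
Only Cedar has no losses; Cedar is the Condorcet winner.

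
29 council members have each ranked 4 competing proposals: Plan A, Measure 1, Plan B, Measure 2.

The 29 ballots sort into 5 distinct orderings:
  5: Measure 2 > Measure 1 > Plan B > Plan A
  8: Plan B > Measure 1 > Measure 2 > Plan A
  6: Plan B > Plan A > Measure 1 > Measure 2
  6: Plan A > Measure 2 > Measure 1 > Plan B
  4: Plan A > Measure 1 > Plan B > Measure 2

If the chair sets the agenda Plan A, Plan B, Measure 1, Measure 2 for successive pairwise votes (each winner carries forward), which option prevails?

Round 1: Plan A vs Plan B — 10–19, Plan B advances.
Round 2: Plan B vs Measure 1 — 14–15, Measure 1 advances.
Round 3: Measure 1 vs Measure 2 — 18–11, Measure 1 advances.
Measure 1 survives the agenda.

Measure 1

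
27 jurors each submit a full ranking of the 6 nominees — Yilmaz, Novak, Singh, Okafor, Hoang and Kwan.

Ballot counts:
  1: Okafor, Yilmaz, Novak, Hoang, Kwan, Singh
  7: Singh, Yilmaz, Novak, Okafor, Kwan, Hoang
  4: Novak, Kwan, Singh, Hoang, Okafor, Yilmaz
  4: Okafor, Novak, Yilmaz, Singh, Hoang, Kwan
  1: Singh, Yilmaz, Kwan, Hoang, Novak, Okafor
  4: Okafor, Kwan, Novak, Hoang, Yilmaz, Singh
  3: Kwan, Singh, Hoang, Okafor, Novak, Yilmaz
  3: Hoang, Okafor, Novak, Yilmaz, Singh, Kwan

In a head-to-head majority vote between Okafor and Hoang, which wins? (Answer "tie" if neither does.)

Ballots ranking Okafor above Hoang: 1 + 7 + 4 + 4 = 16.
Ballots ranking Hoang above Okafor: 27 − 16 = 11.
Okafor wins the head-to-head 16–11.

Okafor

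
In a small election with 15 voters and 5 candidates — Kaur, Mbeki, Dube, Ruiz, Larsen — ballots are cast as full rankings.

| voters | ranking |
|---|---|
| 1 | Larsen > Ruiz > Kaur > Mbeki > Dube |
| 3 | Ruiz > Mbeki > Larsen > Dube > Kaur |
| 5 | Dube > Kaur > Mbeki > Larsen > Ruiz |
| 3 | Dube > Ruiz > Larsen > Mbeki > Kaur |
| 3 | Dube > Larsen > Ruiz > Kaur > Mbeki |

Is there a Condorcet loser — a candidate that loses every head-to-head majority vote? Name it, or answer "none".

Pairwise majorities:
Kaur vs Mbeki: Kaur preferred on 1+5+3 = 9 ballots; Kaur wins 9–6.
Kaur–Dube: Dube 14–1.
Kaur vs Ruiz: 5 for Kaur, 10 for Ruiz — Ruiz by 10–5.
Kaur vs Larsen: Larsen wins 10–5.
Mbeki vs Dube: Dube wins 11–4.
Mbeki vs Ruiz: 5 to 10, Ruiz.
Mbeki–Larsen: Mbeki 8–7.
Dube–Ruiz: Dube 11–4.
Dube vs Larsen: Dube, 11–4.
Ruiz vs Larsen: Larsen, 9–6.
No candidate is winless: Kaur beats Mbeki; Mbeki beats Larsen; Dube beats Kaur; Ruiz beats Kaur; Larsen beats Kaur. There is no Condorcet loser.

none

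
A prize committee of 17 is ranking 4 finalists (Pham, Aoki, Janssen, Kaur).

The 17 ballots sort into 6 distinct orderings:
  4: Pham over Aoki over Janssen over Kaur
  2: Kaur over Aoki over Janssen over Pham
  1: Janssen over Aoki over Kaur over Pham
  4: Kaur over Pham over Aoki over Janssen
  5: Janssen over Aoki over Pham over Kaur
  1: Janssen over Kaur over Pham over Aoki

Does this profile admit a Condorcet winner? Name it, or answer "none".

none

Head-to-head results (17 jurors):
Pham vs Aoki: Pham is ranked higher on 4+4+1 = 9 ballots, Aoki on 8. Pham wins 9–8.
Pham vs Janssen: 8 to 9, Janssen.
Pham vs Kaur: 9 to 8, Pham.
Aoki vs Janssen: Aoki is ranked higher on 4+2+4 = 10 ballots, Janssen on 7. Aoki wins 10–7.
Aoki vs Kaur: 4+1+5 = 10 for Aoki, 7 for Kaur — Aoki by 10–7.
Janssen vs Kaur: 4+1+5+1 = 11 for Janssen, 6 for Kaur — Janssen by 11–6.
Each nominee drops at least one matchup (Pham loses to Janssen; Aoki loses to Pham; Janssen loses to Aoki; Kaur loses to Pham); the cycle Pham > Aoki > Janssen > Pham rules out a Condorcet winner.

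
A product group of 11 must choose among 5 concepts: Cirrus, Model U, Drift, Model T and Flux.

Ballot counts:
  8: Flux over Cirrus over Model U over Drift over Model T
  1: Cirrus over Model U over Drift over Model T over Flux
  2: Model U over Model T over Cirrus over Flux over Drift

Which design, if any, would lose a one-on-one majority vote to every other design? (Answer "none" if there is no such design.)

Head-to-head results (11 engineers):
Cirrus vs Model U: 9 to 2, Cirrus.
Cirrus vs Drift: 8+1+2 = 11 for Cirrus, 0 for Drift — Cirrus by 11–0.
Cirrus vs Model T: Cirrus, 9–2.
Cirrus vs Flux: Flux wins 8–3.
Model U vs Drift: 8+1+2 = 11 for Model U, 0 for Drift — Model U by 11–0.
Model U vs Model T: Model U preferred on 8+1+2 = 11 ballots; Model U wins 11–0.
Model U vs Flux: Model U is ranked higher on 1+2 = 3 ballots, Flux on 8. Flux wins 8–3.
Drift vs Model T: Drift is ranked higher on 8+1 = 9 ballots, Model T on 2. Drift wins 9–2.
Drift vs Flux: Drift is ranked higher on 1 ballot, Flux on 10. Flux wins 10–1.
Model T vs Flux: Model T preferred on 1+2 = 3 ballots; Flux wins 8–3.
Model T loses to every other design — it is the Condorcet loser.

Model T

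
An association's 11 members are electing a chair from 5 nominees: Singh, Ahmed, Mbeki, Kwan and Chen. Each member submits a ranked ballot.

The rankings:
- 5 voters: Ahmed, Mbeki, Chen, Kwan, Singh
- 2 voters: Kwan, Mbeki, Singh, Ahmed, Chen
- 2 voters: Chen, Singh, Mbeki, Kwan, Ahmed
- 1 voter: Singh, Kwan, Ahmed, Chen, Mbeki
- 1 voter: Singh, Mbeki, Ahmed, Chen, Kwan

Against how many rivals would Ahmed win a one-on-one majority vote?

3

Ahmed against each rival (11 voters):
Ahmed–Singh: Singh 6–5.
Ahmed vs Mbeki: 5+1 = 6 for Ahmed, 5 for Mbeki — Ahmed by 6–5.
Ahmed vs Kwan: Ahmed preferred on 5+1 = 6 ballots; Ahmed wins 6–5.
Ahmed vs Chen: 9 to 2, Ahmed.
Ahmed beats Mbeki, Kwan, Chen; loses to Singh — 3 pairwise wins.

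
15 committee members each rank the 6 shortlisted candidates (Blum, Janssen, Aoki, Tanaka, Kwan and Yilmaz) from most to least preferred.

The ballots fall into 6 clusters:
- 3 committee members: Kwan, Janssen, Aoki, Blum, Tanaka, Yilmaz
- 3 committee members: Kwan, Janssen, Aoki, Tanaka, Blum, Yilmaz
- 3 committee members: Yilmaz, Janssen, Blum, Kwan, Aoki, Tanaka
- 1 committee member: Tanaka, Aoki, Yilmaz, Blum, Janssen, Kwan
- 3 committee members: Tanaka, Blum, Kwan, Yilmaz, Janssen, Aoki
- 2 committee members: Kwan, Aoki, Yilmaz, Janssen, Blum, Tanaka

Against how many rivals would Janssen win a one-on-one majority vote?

Janssen against each rival (15 committee members):
Janssen vs Blum: Janssen is ranked higher on 3+3+3+2 = 11 ballots, Blum on 4. Janssen wins 11–4.
Janssen vs Aoki: Janssen preferred on 3+3+3+3 = 12 ballots; Janssen wins 12–3.
Janssen vs Tanaka: 11 to 4, Janssen.
Janssen vs Kwan: Kwan, 11–4.
Janssen–Yilmaz: Yilmaz 9–6.
Janssen beats Blum, Aoki, Tanaka; loses to Kwan, Yilmaz — 3 pairwise wins.

3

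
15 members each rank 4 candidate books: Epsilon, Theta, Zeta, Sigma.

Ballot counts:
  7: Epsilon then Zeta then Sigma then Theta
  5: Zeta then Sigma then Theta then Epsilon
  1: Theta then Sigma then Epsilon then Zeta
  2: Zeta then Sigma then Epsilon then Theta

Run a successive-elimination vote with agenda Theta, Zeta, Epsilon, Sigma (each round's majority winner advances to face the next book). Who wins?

Sigma

Round 1: Theta vs Zeta — 1–14, Zeta advances.
Round 2: Zeta vs Epsilon — 7–8, Epsilon advances.
Round 3: Epsilon vs Sigma — 7–8, Sigma advances.
The agenda winner is Sigma.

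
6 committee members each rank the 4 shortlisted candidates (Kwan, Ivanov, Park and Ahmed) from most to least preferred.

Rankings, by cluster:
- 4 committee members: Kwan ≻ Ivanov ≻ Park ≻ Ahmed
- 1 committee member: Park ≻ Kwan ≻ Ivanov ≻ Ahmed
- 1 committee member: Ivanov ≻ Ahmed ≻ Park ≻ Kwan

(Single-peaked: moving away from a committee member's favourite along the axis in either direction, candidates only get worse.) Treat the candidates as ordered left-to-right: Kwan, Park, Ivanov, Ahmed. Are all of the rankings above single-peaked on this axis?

no

Axis positions: Kwan=1, Park=2, Ivanov=3, Ahmed=4.
Cluster 1: ranking walks positions 1-3-2-4; Ivanov is ranked above Park even though Park lies between Ivanov and the peak Kwan on the axis — preferences dip and rise again. Not single-peaked.
Cluster 2 (peak Park at position 2): ranking walks positions 2-1-3-4, expanding outward from the peak — single-peaked.
Cluster 3 (peak Ivanov at position 3): ranking walks positions 3-4-2-1, expanding outward from the peak — single-peaked.
Cluster 1 violates single-peakedness, so the profile is not single-peaked on this axis.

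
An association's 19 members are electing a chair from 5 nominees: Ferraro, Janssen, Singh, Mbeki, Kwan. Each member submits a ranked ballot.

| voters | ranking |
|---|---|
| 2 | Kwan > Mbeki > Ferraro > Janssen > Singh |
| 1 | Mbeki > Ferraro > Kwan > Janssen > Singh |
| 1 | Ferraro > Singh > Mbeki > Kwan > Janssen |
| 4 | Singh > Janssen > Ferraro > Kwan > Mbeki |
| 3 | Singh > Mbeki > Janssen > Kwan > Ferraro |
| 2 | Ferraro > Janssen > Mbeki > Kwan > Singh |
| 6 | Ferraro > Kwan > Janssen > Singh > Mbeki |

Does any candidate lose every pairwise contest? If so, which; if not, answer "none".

Head-to-head results (19 voters):
Ferraro vs Janssen: 12 to 7, Ferraro.
Ferraro vs Singh: 2+1+1+2+6 = 12 for Ferraro, 7 for Singh — Ferraro by 12–7.
Ferraro vs Mbeki: Ferraro, 13–6.
Ferraro vs Kwan: Ferraro wins 14–5.
Janssen vs Singh: Janssen wins 11–8.
Janssen vs Mbeki: Janssen, 12–7.
Janssen–Kwan: Kwan 10–9.
Singh vs Mbeki: Singh, 14–5.
Singh vs Kwan: Kwan wins 11–8.
Mbeki vs Kwan: 1+1+3+2 = 7 for Mbeki, 12 for Kwan — Kwan by 12–7.
Mbeki is beaten in every head-to-head and is the Condorcet loser.

Mbeki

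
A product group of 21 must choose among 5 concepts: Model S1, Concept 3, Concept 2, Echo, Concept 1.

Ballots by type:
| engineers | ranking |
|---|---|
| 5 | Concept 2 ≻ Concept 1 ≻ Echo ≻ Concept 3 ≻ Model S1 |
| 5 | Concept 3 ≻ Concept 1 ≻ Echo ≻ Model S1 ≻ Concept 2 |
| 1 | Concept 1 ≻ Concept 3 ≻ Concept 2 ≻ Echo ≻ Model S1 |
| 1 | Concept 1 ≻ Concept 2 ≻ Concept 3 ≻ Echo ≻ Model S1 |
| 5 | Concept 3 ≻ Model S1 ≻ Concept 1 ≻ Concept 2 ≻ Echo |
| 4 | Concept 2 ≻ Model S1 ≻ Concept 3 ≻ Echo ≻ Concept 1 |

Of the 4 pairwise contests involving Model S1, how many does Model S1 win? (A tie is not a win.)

0

Model S1 against each rival (21 engineers):
Model S1–Concept 3: Concept 3 17–4.
Model S1 vs Concept 2: Model S1 is ranked higher on 5+5 = 10 ballots, Concept 2 on 11. Concept 2 wins 11–10.
Model S1–Echo: Echo 12–9.
Model S1 vs Concept 1: Concept 1, 12–9.
Model S1 beats no one; loses to Concept 3, Concept 2, Echo, Concept 1 — 0 pairwise wins.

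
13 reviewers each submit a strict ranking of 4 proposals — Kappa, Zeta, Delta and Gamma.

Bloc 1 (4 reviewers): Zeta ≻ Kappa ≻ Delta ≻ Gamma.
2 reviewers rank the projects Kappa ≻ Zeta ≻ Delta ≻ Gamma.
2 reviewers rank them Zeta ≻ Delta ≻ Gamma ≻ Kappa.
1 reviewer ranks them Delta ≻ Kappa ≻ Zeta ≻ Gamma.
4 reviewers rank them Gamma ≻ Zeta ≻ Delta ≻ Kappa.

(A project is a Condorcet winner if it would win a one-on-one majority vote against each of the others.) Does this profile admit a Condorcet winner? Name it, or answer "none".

Pairwise majorities:
Kappa vs Zeta: 3 to 10, Zeta.
Kappa vs Delta: Kappa preferred on 4+2 = 6 ballots; Delta wins 7–6.
Kappa–Gamma: Kappa 7–6.
Zeta vs Delta: Zeta wins 12–1.
Zeta vs Gamma: Zeta preferred on 4+2+2+1 = 9 ballots; Zeta wins 9–4.
Delta vs Gamma: 9 to 4, Delta.
Zeta wins every pairwise contest, so Zeta is the Condorcet winner.

Zeta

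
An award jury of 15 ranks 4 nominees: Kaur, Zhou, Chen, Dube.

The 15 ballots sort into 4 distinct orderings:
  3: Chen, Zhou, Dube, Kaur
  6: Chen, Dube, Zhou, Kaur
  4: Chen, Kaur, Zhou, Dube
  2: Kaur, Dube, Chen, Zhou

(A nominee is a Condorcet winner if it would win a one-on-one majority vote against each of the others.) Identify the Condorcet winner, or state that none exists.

Pairwise majorities:
Kaur vs Zhou: Zhou wins 9–6.
Kaur vs Chen: Chen wins 13–2.
Kaur vs Dube: Dube wins 9–6.
Zhou–Chen: Chen 15–0.
Zhou vs Dube: 3+4 = 7 for Zhou, 8 for Dube — Dube by 8–7.
Chen vs Dube: Chen is ranked higher on 3+6+4 = 13 ballots, Dube on 2. Chen wins 13–2.
Chen defeats every rival head-to-head and is the Condorcet winner.

Chen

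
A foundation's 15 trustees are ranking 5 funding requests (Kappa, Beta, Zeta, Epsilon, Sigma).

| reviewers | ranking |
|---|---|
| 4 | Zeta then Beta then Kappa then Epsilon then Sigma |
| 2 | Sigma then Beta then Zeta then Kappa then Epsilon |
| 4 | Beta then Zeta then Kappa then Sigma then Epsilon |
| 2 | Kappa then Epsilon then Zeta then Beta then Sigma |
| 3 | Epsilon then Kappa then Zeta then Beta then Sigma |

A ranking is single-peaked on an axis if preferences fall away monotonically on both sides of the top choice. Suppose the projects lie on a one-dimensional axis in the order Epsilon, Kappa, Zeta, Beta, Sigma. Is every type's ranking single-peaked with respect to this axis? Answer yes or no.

yes

Axis positions: Epsilon=1, Kappa=2, Zeta=3, Beta=4, Sigma=5.
Type 1 (peak Zeta at position 3): ranking walks positions 3-4-2-1-5, expanding outward from the peak — single-peaked.
Type 2 (peak Sigma at position 5): ranking walks positions 5-4-3-2-1, expanding outward from the peak — single-peaked.
Type 3 (peak Beta at position 4): ranking walks positions 4-3-2-5-1, expanding outward from the peak — single-peaked.
Type 4 (peak Kappa at position 2): ranking walks positions 2-1-3-4-5, expanding outward from the peak — single-peaked.
Type 5 (peak Epsilon at position 1): ranking walks positions 1-2-3-4-5, expanding outward from the peak — single-peaked.
Every ranking is single-peaked on this axis.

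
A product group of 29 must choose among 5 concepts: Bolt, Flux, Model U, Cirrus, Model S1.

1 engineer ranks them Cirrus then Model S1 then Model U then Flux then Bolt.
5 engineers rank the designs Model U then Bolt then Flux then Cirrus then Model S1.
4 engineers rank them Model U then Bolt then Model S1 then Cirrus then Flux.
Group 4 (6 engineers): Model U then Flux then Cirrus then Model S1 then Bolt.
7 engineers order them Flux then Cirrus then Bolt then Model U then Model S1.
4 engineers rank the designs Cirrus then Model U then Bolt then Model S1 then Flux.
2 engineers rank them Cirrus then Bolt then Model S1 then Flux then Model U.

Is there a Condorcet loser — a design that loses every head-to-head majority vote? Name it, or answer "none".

Model S1

Head-to-head results (29 engineers):
Bolt vs Flux: Bolt is ranked higher on 5+4+4+2 = 15 ballots, Flux on 14. Bolt wins 15–14.
Bolt vs Model U: Model U, 20–9.
Bolt vs Cirrus: Cirrus, 20–9.
Bolt vs Model S1: 5+4+7+4+2 = 22 for Bolt, 7 for Model S1 — Bolt by 22–7.
Flux vs Model U: Model U wins 20–9.
Flux–Cirrus: Flux 18–11.
Flux vs Model S1: Flux is ranked higher on 5+6+7 = 18 ballots, Model S1 on 11. Flux wins 18–11.
Model U vs Cirrus: Model U preferred on 5+4+6 = 15 ballots; Model U wins 15–14.
Model U vs Model S1: 5+4+6+7+4 = 26 for Model U, 3 for Model S1 — Model U by 26–3.
Cirrus vs Model S1: 1+5+6+7+4+2 = 25 for Cirrus, 4 for Model S1 — Cirrus by 25–4.
Model S1 loses to every other design — it is the Condorcet loser.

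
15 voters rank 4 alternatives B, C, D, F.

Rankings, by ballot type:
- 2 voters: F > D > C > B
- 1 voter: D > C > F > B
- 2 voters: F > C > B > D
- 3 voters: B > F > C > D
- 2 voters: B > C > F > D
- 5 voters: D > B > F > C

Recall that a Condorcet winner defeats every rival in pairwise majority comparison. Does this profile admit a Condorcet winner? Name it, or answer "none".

Pairwise majorities:
B vs C: 10 to 5, B.
B vs D: 2+3+2 = 7 for B, 8 for D — D by 8–7.
B vs F: B wins 10–5.
C vs D: 2+3+2 = 7 for C, 8 for D — D by 8–7.
C vs F: 3 to 12, F.
D–F: F 9–6.
No alternative is unbeaten: B loses to D; C loses to B; D loses to F; F loses to B. In particular B → F → D → B is a majority cycle — no Condorcet winner exists.

none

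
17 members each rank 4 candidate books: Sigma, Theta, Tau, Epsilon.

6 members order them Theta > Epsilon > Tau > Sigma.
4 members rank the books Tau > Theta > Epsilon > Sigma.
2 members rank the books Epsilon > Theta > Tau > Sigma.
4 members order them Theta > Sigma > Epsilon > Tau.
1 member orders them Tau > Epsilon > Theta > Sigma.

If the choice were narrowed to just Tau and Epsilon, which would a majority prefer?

Epsilon

Ballots ranking Tau above Epsilon: 4 + 1 = 5.
Ballots ranking Epsilon above Tau: 17 − 5 = 12.
Epsilon wins the head-to-head 12–5.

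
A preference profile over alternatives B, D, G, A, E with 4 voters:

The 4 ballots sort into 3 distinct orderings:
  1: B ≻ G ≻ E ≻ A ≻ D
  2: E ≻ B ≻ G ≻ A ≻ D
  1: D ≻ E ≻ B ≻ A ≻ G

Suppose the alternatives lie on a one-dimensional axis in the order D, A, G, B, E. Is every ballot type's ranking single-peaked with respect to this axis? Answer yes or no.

no

Axis positions: D=1, A=2, G=3, B=4, E=5.
Ballot type 1 (peak B at position 4): ranking walks positions 4-3-5-2-1, expanding outward from the peak — single-peaked.
Ballot type 2 (peak E at position 5): ranking walks positions 5-4-3-2-1, expanding outward from the peak — single-peaked.
Ballot type 3: ranking walks positions 1-5-4-2-3; E is ranked above A even though A lies between E and the peak D on the axis — preferences dip and rise again. Not single-peaked.
Ballot type 3 violates single-peakedness, so the profile is not single-peaked on this axis.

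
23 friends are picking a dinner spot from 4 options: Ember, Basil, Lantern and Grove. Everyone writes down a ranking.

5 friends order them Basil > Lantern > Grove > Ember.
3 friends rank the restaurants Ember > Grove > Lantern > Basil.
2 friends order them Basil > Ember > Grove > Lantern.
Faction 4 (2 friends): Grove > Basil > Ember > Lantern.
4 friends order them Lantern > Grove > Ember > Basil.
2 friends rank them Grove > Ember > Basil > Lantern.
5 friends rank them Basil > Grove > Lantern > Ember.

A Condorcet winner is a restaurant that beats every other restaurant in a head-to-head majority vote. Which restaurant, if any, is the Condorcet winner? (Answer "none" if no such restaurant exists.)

Basil

Check each pair by majority over 23 ballots:
Ember vs Basil: 9 to 14, Basil.
Ember vs Lantern: Lantern wins 14–9.
Ember vs Grove: Grove, 18–5.
Basil vs Lantern: 5+2+2+2+5 = 16 for Basil, 7 for Lantern — Basil by 16–7.
Basil vs Grove: Basil is ranked higher on 5+2+5 = 12 ballots, Grove on 11. Basil wins 12–11.
Lantern vs Grove: Lantern is ranked higher on 5+4 = 9 ballots, Grove on 14. Grove wins 14–9.
Only Basil has no losses; Basil is the Condorcet winner.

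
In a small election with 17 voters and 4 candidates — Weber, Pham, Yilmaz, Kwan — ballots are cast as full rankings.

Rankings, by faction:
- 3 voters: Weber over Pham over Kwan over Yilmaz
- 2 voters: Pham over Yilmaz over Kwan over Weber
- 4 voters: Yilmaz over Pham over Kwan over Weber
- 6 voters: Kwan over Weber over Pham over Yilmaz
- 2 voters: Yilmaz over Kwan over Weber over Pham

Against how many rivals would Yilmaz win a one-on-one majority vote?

0

Yilmaz against each rival (17 voters):
Yilmaz–Weber: Weber 9–8.
Yilmaz–Pham: Pham 11–6.
Yilmaz–Kwan: Kwan 9–8.
Yilmaz beats no one; loses to Weber, Pham, Kwan — 0 pairwise wins.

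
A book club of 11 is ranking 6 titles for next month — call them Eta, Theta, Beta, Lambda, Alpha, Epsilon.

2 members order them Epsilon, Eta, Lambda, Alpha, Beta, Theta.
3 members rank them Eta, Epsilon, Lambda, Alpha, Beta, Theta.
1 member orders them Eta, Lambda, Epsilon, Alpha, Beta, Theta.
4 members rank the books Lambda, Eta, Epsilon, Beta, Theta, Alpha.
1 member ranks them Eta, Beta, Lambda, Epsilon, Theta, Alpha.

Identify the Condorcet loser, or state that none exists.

Pairwise majorities:
Eta vs Theta: Eta preferred on 2+3+1+4+1 = 11 ballots; Eta wins 11–0.
Eta vs Beta: Eta wins 11–0.
Eta vs Lambda: Eta, 7–4.
Eta vs Alpha: Eta, 11–0.
Eta vs Epsilon: 3+1+4+1 = 9 for Eta, 2 for Epsilon — Eta by 9–2.
Theta vs Beta: Beta, 11–0.
Theta–Lambda: Lambda 11–0.
Theta vs Alpha: 5 to 6, Alpha.
Theta–Epsilon: Epsilon 11–0.
Beta–Lambda: Lambda 10–1.
Beta vs Alpha: Alpha, 6–5.
Beta vs Epsilon: Epsilon, 10–1.
Lambda–Alpha: Lambda 11–0.
Lambda vs Epsilon: Lambda preferred on 1+4+1 = 6 ballots; Lambda wins 6–5.
Alpha vs Epsilon: Epsilon, 11–0.
Only Theta has no wins; Theta is the Condorcet loser.

Theta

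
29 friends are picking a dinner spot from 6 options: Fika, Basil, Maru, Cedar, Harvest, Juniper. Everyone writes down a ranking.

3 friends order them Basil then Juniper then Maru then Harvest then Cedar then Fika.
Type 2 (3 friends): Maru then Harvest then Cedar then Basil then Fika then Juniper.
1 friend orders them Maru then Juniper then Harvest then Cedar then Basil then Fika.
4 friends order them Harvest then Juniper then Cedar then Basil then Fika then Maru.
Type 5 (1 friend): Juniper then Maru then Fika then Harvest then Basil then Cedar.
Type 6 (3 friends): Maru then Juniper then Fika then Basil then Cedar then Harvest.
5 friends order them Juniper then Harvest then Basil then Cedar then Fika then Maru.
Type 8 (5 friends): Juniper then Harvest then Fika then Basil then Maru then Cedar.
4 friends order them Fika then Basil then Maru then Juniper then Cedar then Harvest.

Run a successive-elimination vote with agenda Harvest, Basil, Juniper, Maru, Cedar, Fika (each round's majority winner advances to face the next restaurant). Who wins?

Juniper

Round 1: Harvest vs Basil — 19–10, Harvest advances.
Round 2: Harvest vs Juniper — 7–22, Juniper advances.
Round 3: Juniper vs Maru — 18–11, Juniper advances.
Round 4: Juniper vs Cedar — 26–3, Juniper advances.
Round 5: Juniper vs Fika — 22–7, Juniper advances.
The agenda winner is Juniper.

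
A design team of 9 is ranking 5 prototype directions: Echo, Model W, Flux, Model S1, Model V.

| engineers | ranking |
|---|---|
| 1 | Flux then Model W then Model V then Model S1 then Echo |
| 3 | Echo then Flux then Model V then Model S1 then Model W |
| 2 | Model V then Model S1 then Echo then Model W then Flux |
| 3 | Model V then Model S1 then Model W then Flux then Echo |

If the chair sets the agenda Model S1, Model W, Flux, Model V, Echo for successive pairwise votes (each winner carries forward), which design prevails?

Round 1: Model S1 vs Model W — 8–1, Model S1 advances.
Round 2: Model S1 vs Flux — 5–4, Model S1 advances.
Round 3: Model S1 vs Model V — 0–9, Model V advances.
Round 4: Model V vs Echo — 6–3, Model V advances.
Model V survives the agenda.

Model V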